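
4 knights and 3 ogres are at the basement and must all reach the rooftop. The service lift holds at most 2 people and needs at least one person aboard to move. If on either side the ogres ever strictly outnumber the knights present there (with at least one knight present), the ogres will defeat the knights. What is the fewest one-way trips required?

Counting alone: each trip to the rooftop takes at most 2 across and each return brings at least 1 back, so after t trips out (and t−1 returns) at most 2t − (t−1) of the 7 are across; that first reaches 7 at t = 6, so at least 11 crossings are needed.
The plan below uses exactly 11 crossings, so it is optimal:
1. 2 ogres → the rooftop.  (the basement: 4K 1O; the rooftop: 0K 2O)
2. 1 ogre ← the basement.  (the basement: 4K 2O; the rooftop: 0K 1O)
3. 2 ogres → the rooftop.  (the basement: 4K 0O; the rooftop: 0K 3O)
4. 1 ogre ← the basement.  (the basement: 4K 1O; the rooftop: 0K 2O)
5. 2 knights → the rooftop.  (the basement: 2K 1O; the rooftop: 2K 2O)
6. 1 ogre ← the basement.  (the basement: 2K 2O; the rooftop: 2K 1O)
7. 1 knight and 1 ogre → the rooftop.  (the basement: 1K 1O; the rooftop: 3K 2O)
8. 1 knight ← the basement.  (the basement: 2K 1O; the rooftop: 2K 2O)
9. 1 knight and 1 ogre → the rooftop.  (the basement: 1K 0O; the rooftop: 3K 3O)
10. 1 ogre ← the basement.  (the basement: 1K 1O; the rooftop: 3K 2O)
11. 1 knight and 1 ogre → the rooftop.  (the basement: 0K 0O; the rooftop: 4K 3O)

11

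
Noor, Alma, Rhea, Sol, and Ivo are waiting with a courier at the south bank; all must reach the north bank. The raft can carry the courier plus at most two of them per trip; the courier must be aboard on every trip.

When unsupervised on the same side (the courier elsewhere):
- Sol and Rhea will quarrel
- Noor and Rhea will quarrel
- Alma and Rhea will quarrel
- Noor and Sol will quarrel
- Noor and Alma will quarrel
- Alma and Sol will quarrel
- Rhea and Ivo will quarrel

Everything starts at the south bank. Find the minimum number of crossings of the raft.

impossible

Whatever the first load, the items left behind include a forbidden pair without the courier. No opening move is safe, so no plan exists.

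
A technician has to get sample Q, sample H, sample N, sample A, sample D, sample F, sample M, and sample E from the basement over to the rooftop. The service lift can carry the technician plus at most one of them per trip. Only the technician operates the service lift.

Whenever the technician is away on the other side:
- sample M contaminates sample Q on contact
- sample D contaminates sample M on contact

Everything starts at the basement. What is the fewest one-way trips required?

17

Counting alone: the technician can take at most 1 across per trip to the rooftop, so moving all 8 needs at least 8 loaded trips out, with a return between consecutive ones — at least 15 crossings.
The safety rule pushes this higher. Following every safe sequence of crossings, the most of the 8 that can be at the rooftop as the service lift arrives there on crossing 15 is 7 — never all 8.
So no plan with fewer than 17 crossings exists, and this one achieves 17:
1. Technician goes to the rooftop with sample M.
2. Technician goes back to the basement alone.
3. Technician goes to the rooftop with sample Q.
4. Technician goes back to the basement with sample M.
5. Technician goes to the rooftop with sample D.
6. Technician goes back to the basement alone.
7. Technician goes to the rooftop with sample H.
8. Technician goes back to the basement alone.
9. Technician goes to the rooftop with sample N.
10. Technician goes back to the basement alone.
11. Technician goes to the rooftop with sample A.
12. Technician goes back to the basement alone.
13. Technician goes to the rooftop with sample F.
14. Technician goes back to the basement alone.
15. Technician goes to the rooftop with sample E.
16. Technician goes back to the basement alone.
17. Technician goes to the rooftop with sample M.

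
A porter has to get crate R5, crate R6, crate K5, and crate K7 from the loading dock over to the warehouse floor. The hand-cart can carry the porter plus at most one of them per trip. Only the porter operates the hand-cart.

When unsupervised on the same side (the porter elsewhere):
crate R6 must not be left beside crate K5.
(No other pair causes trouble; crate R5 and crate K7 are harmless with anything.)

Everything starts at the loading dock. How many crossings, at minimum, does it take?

Counting alone: the porter can take at most 1 across per trip to the warehouse floor, so moving all 4 needs at least 4 loaded trips out, with a return between consecutive ones — at least 7 crossings.
The plan below uses exactly 7 crossings, so it is optimal:
1. Porter goes to the warehouse floor with crate R6.  [the loading dock: crate K5, crate K7, crate R5 | the warehouse floor: crate R6]
2. Porter goes back to the loading dock alone.  [the loading dock: crate K5, crate K7, crate R5 | the warehouse floor: crate R6]
3. Porter goes to the warehouse floor with crate R5.  [the loading dock: crate K5, crate K7 | the warehouse floor: crate R5, crate R6]
4. Porter goes back to the loading dock alone.  [the loading dock: crate K5, crate K7 | the warehouse floor: crate R5, crate R6]
5. Porter goes to the warehouse floor with crate K7.  [the loading dock: crate K5 | the warehouse floor: crate K7, crate R5, crate R6]
6. Porter goes back to the loading dock alone.  [the loading dock: crate K5 | the warehouse floor: crate K7, crate R5, crate R6]
7. Porter goes to the warehouse floor with crate K5.  [the loading dock: — | the warehouse floor: crate K5, crate K7, crate R5, crate R6]

7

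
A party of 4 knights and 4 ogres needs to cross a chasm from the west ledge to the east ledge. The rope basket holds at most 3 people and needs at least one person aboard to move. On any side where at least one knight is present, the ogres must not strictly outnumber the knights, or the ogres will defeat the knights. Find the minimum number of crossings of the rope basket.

Counting alone: each trip to the east ledge takes at most 3 across and each return brings at least 1 back, so after t trips out (and t−1 returns) at most 3t − (t−1) of the 8 are across; that first reaches 8 at t = 4, so at least 7 crossings are needed.
The safety rule pushes this higher. Following every safe sequence of crossings, the most of the 8 that can be at the east ledge as the rope basket arrives there on crossing 7 is 7 — never all 8.
So no plan with fewer than 9 crossings exists, and this one achieves 9:
1. 2 ogres → the east ledge.  (the west ledge: 4K 2O; the east ledge: 0K 2O)
2. 1 ogre ← the west ledge.  (the west ledge: 4K 3O; the east ledge: 0K 1O)
3. 3 ogres → the east ledge.  (the west ledge: 4K 0O; the east ledge: 0K 4O)
4. 1 ogre ← the west ledge.  (the west ledge: 4K 1O; the east ledge: 0K 3O)
5. 3 knights → the east ledge.  (the west ledge: 1K 1O; the east ledge: 3K 3O)
6. 1 knight and 1 ogre ← the west ledge.  (the west ledge: 2K 2O; the east ledge: 2K 2O)
7. 2 knights → the east ledge.  (the west ledge: 0K 2O; the east ledge: 4K 2O)
8. 1 ogre ← the west ledge.  (the west ledge: 0K 3O; the east ledge: 4K 1O)
9. 3 ogres → the east ledge.  (the west ledge: 0K 0O; the east ledge: 4K 4O)

9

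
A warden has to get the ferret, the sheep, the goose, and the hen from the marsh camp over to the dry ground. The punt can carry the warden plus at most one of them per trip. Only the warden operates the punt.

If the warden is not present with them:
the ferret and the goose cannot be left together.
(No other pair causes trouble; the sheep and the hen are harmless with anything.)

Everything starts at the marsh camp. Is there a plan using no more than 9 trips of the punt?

Yes

Yes — this plan uses 7 crossings (≤ 9):
1. Warden goes to the dry ground with the ferret.
2. Warden goes back to the marsh camp alone.
3. Warden goes to the dry ground with the sheep.
4. Warden goes back to the marsh camp alone.
5. Warden goes to the dry ground with the hen.
6. Warden goes back to the marsh camp alone.
7. Warden goes to the dry ground with the goose.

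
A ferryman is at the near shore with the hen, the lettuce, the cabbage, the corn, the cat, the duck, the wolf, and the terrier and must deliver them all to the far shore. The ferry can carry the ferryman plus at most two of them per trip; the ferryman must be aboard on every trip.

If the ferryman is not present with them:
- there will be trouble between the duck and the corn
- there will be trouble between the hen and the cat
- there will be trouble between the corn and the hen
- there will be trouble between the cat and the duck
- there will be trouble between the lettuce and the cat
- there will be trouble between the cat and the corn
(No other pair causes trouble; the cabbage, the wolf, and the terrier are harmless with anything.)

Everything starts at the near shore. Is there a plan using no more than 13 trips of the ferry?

Yes

Yes — this plan uses 13 crossings (≤ 13):
1. Ferryman goes to the far shore with the cat and the corn.
2. Ferryman goes back to the near shore with the corn.
3. Ferryman goes to the far shore with the duck and the hen.
4. Ferryman goes back to the near shore with the cat.
5. Ferryman goes to the far shore with the corn and the lettuce.
6. Ferryman goes back to the near shore with the corn.
7. Ferryman goes to the far shore with the cabbage and the corn.
8. Ferryman goes back to the near shore with the corn.
9. Ferryman goes to the far shore with the corn and the wolf.
10. Ferryman goes back to the near shore with the corn.
11. Ferryman goes to the far shore with the corn and the terrier.
12. Ferryman goes back to the near shore with the corn.
13. Ferryman goes to the far shore with the cat and the corn.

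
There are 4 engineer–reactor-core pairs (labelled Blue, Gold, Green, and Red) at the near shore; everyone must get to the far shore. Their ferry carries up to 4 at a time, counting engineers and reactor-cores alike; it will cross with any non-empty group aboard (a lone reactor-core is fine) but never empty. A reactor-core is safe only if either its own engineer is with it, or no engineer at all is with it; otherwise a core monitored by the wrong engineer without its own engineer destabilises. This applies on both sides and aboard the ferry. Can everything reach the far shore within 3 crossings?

Counting alone: each trip to the far shore takes at most 4 across and each return brings at least 1 back, so after t trips out (and t−1 returns) at most 4t − (t−1) of the 8 are across; that first reaches 8 at t = 3, so at least 5 crossings are needed.
Since 3 < 5, 3 crossings cannot be enough. (The shortest complete plan in fact takes 5:)
1. engineer Blue and reactor-core Blue cross → the far shore.
2. engineer Blue crosses ← the near shore.
3. engineer Blue, engineer Gold, engineer Green, and engineer Red cross → the far shore.
4. reactor-core Blue crosses ← the near shore.
5. reactor-core Blue, reactor-core Gold, reactor-core Green, and reactor-core Red cross → the far shore.

No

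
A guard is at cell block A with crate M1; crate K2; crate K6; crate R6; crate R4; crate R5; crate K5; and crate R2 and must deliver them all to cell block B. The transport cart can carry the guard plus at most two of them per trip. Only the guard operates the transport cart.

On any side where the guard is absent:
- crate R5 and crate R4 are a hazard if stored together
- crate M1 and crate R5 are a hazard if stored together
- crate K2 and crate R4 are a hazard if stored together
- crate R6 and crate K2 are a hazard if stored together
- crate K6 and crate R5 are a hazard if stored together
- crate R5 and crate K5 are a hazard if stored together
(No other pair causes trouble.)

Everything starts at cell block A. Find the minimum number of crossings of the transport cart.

9

Counting alone: the guard can take at most 2 across per trip to cell block B, so moving all 8 needs at least 4 loaded trips out, with a return between consecutive ones — at least 7 crossings.
The safety rule pushes this higher. Following every safe sequence of crossings, the most of the 8 that can be at cell block B as the transport cart arrives there on crossing 7 is 6 — never all 8.
So no plan with fewer than 9 crossings exists, and this one achieves 9:
1. Guard goes to cell block B with crate K2 and crate R5.  [cell block A: crate K5, crate K6, crate M1, crate R2, crate R4, crate R6 | cell block B: crate K2, crate R5]
2. Guard goes back to cell block A alone.  [cell block A: crate K5, crate K6, crate M1, crate R2, crate R4, crate R6 | cell block B: crate K2, crate R5]
3. Guard goes to cell block B with crate K6 and crate M1.  [cell block A: crate K5, crate R2, crate R4, crate R6 | cell block B: crate K2, crate K6, crate M1, crate R5]
4. Guard goes back to cell block A with crate R5.  [cell block A: crate K5, crate R2, crate R4, crate R5, crate R6 | cell block B: crate K2, crate K6, crate M1]
5. Guard goes to cell block B with crate K5 and crate R4.  [cell block A: crate R2, crate R5, crate R6 | cell block B: crate K2, crate K5, crate K6, crate M1, crate R4]
6. Guard goes back to cell block A with crate K2.  [cell block A: crate K2, crate R2, crate R5, crate R6 | cell block B: crate K5, crate K6, crate M1, crate R4]
7. Guard goes to cell block B with crate R2 and crate R6.  [cell block A: crate K2, crate R5 | cell block B: crate K5, crate K6, crate M1, crate R2, crate R4, crate R6]
8. Guard goes back to cell block A alone.  [cell block A: crate K2, crate R5 | cell block B: crate K5, crate K6, crate M1, crate R2, crate R4, crate R6]
9. Guard goes to cell block B with crate K2 and crate R5.  [cell block A: — | cell block B: crate K2, crate K5, crate K6, crate M1, crate R2, crate R4, crate R5, crate R6]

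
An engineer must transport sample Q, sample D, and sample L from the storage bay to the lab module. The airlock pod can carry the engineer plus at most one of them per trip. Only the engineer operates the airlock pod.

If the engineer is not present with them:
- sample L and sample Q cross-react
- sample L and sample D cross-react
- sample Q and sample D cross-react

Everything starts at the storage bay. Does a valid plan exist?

No

Whatever the first load, the items left behind include a forbidden pair without the engineer. No opening move is safe, so no plan exists.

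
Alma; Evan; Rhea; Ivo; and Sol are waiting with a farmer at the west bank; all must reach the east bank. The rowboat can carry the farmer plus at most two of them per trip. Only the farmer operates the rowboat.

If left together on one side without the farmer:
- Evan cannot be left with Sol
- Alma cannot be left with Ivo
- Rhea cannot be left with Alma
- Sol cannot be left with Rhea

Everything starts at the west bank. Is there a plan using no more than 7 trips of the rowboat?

Yes — this plan uses 7 crossings (≤ 7):
1. Farmer goes to the east bank with Alma and Sol.
2. Farmer goes back to the west bank alone.
3. Farmer goes to the east bank with Evan.
4. Farmer goes back to the west bank with Sol.
5. Farmer goes to the east bank with Ivo and Rhea.
6. Farmer goes back to the west bank with Alma.
7. Farmer goes to the east bank with Alma and Sol.

Yes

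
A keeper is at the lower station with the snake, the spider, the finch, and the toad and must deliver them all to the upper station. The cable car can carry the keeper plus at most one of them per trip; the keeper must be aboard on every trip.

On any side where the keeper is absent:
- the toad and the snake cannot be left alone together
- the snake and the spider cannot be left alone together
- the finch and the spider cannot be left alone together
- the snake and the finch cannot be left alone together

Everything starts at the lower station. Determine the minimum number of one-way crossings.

Whatever the first load, the items left behind include a forbidden pair without the keeper. No opening move is safe, so no plan exists.

impossible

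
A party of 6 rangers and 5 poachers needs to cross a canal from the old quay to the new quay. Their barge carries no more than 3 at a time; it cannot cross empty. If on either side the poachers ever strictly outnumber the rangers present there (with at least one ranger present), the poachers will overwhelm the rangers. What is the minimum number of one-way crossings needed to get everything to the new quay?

Counting alone: each trip to the new quay takes at most 3 across and each return brings at least 1 back, so after t trips out (and t−1 returns) at most 3t − (t−1) of the 11 are across; that first reaches 11 at t = 5, so at least 9 crossings are needed.
The plan below uses exactly 9 crossings, so it is optimal:
1. 3 poachers → the new quay.  (the old quay: 6R 2P; the new quay: 0R 3P)
2. 1 poacher ← the old quay.  (the old quay: 6R 3P; the new quay: 0R 2P)
3. 3 rangers → the new quay.  (the old quay: 3R 3P; the new quay: 3R 2P)
4. 1 ranger ← the old quay.  (the old quay: 4R 3P; the new quay: 2R 2P)
5. 2 rangers and 1 poacher → the new quay.  (the old quay: 2R 2P; the new quay: 4R 3P)
6. 1 ranger ← the old quay.  (the old quay: 3R 2P; the new quay: 3R 3P)
7. 2 rangers and 1 poacher → the new quay.  (the old quay: 1R 1P; the new quay: 5R 4P)
8. 1 ranger ← the old quay.  (the old quay: 2R 1P; the new quay: 4R 4P)
9. 2 rangers and 1 poacher → the new quay.  (the old quay: 0R 0P; the new quay: 6R 5P)

9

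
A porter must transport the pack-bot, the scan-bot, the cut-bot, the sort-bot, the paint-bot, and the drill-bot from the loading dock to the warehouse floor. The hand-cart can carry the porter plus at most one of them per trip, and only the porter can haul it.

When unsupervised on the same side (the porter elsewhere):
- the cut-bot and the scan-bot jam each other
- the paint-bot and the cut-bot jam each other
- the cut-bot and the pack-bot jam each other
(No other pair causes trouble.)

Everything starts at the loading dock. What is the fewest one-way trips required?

impossible

Following every safe sequence of crossings from the start, the most of the 6 that can be at the warehouse floor as the hand-cart arrives there on crossings 1, 3, 5, 7 is 1, 2, 3, 4 respectively; the best ever achieved is 4 of 6.
From crossing 9 on, no configuration arises that was not already reachable earlier: only 36 distinct safe configurations (who is on which side, and where the hand-cart is) can ever be reached, none of them has everyone across, and every continuation just revisits them. So no valid plan exists.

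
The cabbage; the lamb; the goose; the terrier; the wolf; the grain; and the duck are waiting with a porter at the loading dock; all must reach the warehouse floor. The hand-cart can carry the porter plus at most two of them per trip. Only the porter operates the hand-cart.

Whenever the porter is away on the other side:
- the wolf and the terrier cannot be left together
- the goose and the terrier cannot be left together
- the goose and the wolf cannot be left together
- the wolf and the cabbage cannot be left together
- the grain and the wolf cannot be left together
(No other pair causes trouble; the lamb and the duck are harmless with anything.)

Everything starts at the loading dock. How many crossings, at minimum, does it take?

11

Counting alone: the porter can take at most 2 across per trip to the warehouse floor, so moving all 7 needs at least 4 loaded trips out, with a return between consecutive ones — at least 7 crossings.
The safety rule pushes this higher. Following every safe sequence of crossings, the most of the 7 that can be at the warehouse floor as the hand-cart arrives there on crossings 7, 9 is 5, 6 respectively — never all 7.
So no plan with fewer than 11 crossings exists, and this one achieves 11:
1. Porter goes to the warehouse floor with the goose and the wolf.  [the loading dock: the cabbage, the duck, the grain, the lamb, the terrier | the warehouse floor: the goose, the wolf]
2. Porter goes back to the loading dock with the goose.  [the loading dock: the cabbage, the duck, the goose, the grain, the lamb, the terrier | the warehouse floor: the wolf]
3. Porter goes to the warehouse floor with the cabbage and the goose.  [the loading dock: the duck, the grain, the lamb, the terrier | the warehouse floor: the cabbage, the goose, the wolf]
4. Porter goes back to the loading dock with the wolf.  [the loading dock: the duck, the grain, the lamb, the terrier, the wolf | the warehouse floor: the cabbage, the goose]
5. Porter goes to the warehouse floor with the lamb and the wolf.  [the loading dock: the duck, the grain, the terrier | the warehouse floor: the cabbage, the goose, the lamb, the wolf]
6. Porter goes back to the loading dock with the wolf.  [the loading dock: the duck, the grain, the terrier, the wolf | the warehouse floor: the cabbage, the goose, the lamb]
7. Porter goes to the warehouse floor with the grain and the terrier.  [the loading dock: the duck, the wolf | the warehouse floor: the cabbage, the goose, the grain, the lamb, the terrier]
8. Porter goes back to the loading dock with the goose.  [the loading dock: the duck, the goose, the wolf | the warehouse floor: the cabbage, the grain, the lamb, the terrier]
9. Porter goes to the warehouse floor with the duck and the goose.  [the loading dock: the wolf | the warehouse floor: the cabbage, the duck, the goose, the grain, the lamb, the terrier]
10. Porter goes back to the loading dock with the goose.  [the loading dock: the goose, the wolf | the warehouse floor: the cabbage, the duck, the grain, the lamb, the terrier]
11. Porter goes to the warehouse floor with the goose and the wolf.  [the loading dock: — | the warehouse floor: the cabbage, the duck, the goose, the grain, the lamb, the terrier, the wolf]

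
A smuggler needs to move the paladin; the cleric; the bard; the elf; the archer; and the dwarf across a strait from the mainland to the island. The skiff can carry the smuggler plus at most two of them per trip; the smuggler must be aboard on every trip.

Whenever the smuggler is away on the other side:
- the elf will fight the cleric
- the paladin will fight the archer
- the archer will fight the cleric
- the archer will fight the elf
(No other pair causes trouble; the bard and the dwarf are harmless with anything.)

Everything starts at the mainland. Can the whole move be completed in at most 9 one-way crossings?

Yes

Yes — this plan uses 9 crossings (≤ 9):
1. Smuggler goes to the island with the archer and the cleric.
2. Smuggler goes back to the mainland with the cleric.
3. Smuggler goes to the island with the cleric and the paladin.
4. Smuggler goes back to the mainland with the archer.
5. Smuggler goes to the island with the bard and the elf.
6. Smuggler goes back to the mainland with the cleric.
7. Smuggler goes to the island with the cleric and the dwarf.
8. Smuggler goes back to the mainland with the cleric.
9. Smuggler goes to the island with the archer and the cleric.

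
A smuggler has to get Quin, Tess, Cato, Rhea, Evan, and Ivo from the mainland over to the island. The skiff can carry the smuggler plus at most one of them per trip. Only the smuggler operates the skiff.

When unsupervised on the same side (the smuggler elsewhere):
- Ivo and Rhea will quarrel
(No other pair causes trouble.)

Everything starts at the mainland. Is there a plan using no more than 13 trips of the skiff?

Yes

Yes — this plan uses 11 crossings (≤ 13):
1. Smuggler goes to the island with Rhea.  [the mainland: Cato, Evan, Ivo, Quin, Tess | the island: Rhea]
2. Smuggler goes back to the mainland alone.  [the mainland: Cato, Evan, Ivo, Quin, Tess | the island: Rhea]
3. Smuggler goes to the island with Quin.  [the mainland: Cato, Evan, Ivo, Tess | the island: Quin, Rhea]
4. Smuggler goes back to the mainland alone.  [the mainland: Cato, Evan, Ivo, Tess | the island: Quin, Rhea]
5. Smuggler goes to the island with Tess.  [the mainland: Cato, Evan, Ivo | the island: Quin, Rhea, Tess]
6. Smuggler goes back to the mainland alone.  [the mainland: Cato, Evan, Ivo | the island: Quin, Rhea, Tess]
7. Smuggler goes to the island with Cato.  [the mainland: Evan, Ivo | the island: Cato, Quin, Rhea, Tess]
8. Smuggler goes back to the mainland alone.  [the mainland: Evan, Ivo | the island: Cato, Quin, Rhea, Tess]
9. Smuggler goes to the island with Evan.  [the mainland: Ivo | the island: Cato, Evan, Quin, Rhea, Tess]
10. Smuggler goes back to the mainland alone.  [the mainland: Ivo | the island: Cato, Evan, Quin, Rhea, Tess]
11. Smuggler goes to the island with Ivo.  [the mainland: — | the island: Cato, Evan, Ivo, Quin, Rhea, Tess]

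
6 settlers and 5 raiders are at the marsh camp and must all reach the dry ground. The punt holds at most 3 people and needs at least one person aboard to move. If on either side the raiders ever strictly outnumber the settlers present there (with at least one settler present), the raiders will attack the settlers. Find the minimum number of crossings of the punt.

9

Counting alone: each trip to the dry ground takes at most 3 across and each return brings at least 1 back, so after t trips out (and t−1 returns) at most 3t − (t−1) of the 11 are across; that first reaches 11 at t = 5, so at least 9 crossings are needed.
The plan below uses exactly 9 crossings, so it is optimal:
1. 3 raiders → the dry ground.  (the marsh camp: 6S 2R; the dry ground: 0S 3R)
2. 1 raider ← the marsh camp.  (the marsh camp: 6S 3R; the dry ground: 0S 2R)
3. 3 settlers → the dry ground.  (the marsh camp: 3S 3R; the dry ground: 3S 2R)
4. 1 settler ← the marsh camp.  (the marsh camp: 4S 3R; the dry ground: 2S 2R)
5. 2 settlers and 1 raider → the dry ground.  (the marsh camp: 2S 2R; the dry ground: 4S 3R)
6. 1 settler ← the marsh camp.  (the marsh camp: 3S 2R; the dry ground: 3S 3R)
7. 2 settlers and 1 raider → the dry ground.  (the marsh camp: 1S 1R; the dry ground: 5S 4R)
8. 1 settler ← the marsh camp.  (the marsh camp: 2S 1R; the dry ground: 4S 4R)
9. 2 settlers and 1 raider → the dry ground.  (the marsh camp: 0S 0R; the dry ground: 6S 5R)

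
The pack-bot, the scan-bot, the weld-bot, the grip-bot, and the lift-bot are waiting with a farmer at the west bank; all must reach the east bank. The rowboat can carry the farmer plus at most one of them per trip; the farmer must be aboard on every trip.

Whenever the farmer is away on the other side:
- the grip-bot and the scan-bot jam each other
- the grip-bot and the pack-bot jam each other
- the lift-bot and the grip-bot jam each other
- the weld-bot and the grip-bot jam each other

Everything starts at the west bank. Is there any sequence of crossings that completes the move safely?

Following every safe sequence of crossings from the start, the most of the 5 that can be at the east bank as the rowboat arrives there on crossings 1, 3 is 1, 2 respectively; the best ever achieved is 2 of 5.
From crossing 5 on, no configuration arises that was not already reachable earlier: only 11 distinct safe configurations (who is on which side, and where the rowboat is) can ever be reached, none of them has everyone across, and every continuation just revisits them. So no valid plan exists.

No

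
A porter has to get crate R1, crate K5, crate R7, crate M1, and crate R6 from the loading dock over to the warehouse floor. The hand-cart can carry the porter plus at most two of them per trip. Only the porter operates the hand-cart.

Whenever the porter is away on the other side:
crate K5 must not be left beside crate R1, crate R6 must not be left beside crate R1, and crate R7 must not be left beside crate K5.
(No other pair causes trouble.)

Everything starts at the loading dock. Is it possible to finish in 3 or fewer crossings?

No

Counting alone: the porter can take at most 2 across per trip to the warehouse floor, so moving all 5 needs at least 3 loaded trips out, with a return between consecutive ones — at least 5 crossings.
Since 3 < 5, 3 crossings cannot be enough. (The shortest complete plan in fact takes 5:)
1. Porter goes to the warehouse floor with crate K5 and crate R1.  [the loading dock: crate M1, crate R6, crate R7 | the warehouse floor: crate K5, crate R1]
2. Porter goes back to the loading dock with crate R1.  [the loading dock: crate M1, crate R1, crate R6, crate R7 | the warehouse floor: crate K5]
3. Porter goes to the warehouse floor with crate M1 and crate R6.  [the loading dock: crate R1, crate R7 | the warehouse floor: crate K5, crate M1, crate R6]
4. Porter goes back to the loading dock alone.  [the loading dock: crate R1, crate R7 | the warehouse floor: crate K5, crate M1, crate R6]
5. Porter goes to the warehouse floor with crate R1 and crate R7.  [the loading dock: — | the warehouse floor: crate K5, crate M1, crate R1, crate R6, crate R7]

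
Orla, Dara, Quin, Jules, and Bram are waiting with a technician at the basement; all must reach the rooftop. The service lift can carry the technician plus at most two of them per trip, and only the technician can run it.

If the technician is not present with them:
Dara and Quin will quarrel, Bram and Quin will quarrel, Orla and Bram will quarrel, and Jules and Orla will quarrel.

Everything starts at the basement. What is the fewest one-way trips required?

Counting alone: the technician can take at most 2 across per trip to the rooftop, so moving all 5 needs at least 3 loaded trips out, with a return between consecutive ones — at least 5 crossings.
The safety rule pushes this higher. Following every safe sequence of crossings, the most of the 5 that can be at the rooftop as the service lift arrives there on crossing 5 is 4 — never all 5.
So no plan with fewer than 7 crossings exists, and this one achieves 7:
1. Technician goes to the rooftop with Orla and Quin.
2. Technician goes back to the basement alone.
3. Technician goes to the rooftop with Dara.
4. Technician goes back to the basement with Quin.
5. Technician goes to the rooftop with Bram and Jules.
6. Technician goes back to the basement with Orla.
7. Technician goes to the rooftop with Orla and Quin.

7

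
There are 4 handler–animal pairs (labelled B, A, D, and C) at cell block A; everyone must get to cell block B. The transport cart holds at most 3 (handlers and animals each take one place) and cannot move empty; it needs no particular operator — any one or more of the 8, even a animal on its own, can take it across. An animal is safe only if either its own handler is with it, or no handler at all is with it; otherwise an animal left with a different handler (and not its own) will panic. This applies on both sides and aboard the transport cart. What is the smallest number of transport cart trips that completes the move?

9

Counting alone: each trip to cell block B takes at most 3 across and each return brings at least 1 back, so after t trips out (and t−1 returns) at most 3t − (t−1) of the 8 are across; that first reaches 8 at t = 4, so at least 7 crossings are needed.
The safety rule pushes this higher. Following every safe sequence of crossings, the most of the 8 that can be at cell block B as the transport cart arrives there on crossing 7 is 7 — never all 8.
So no plan with fewer than 9 crossings exists, and this one achieves 9:
1. animal B and handler B cross → cell block B.
2. handler B crosses ← cell block A.
3. animal A, handler A, and handler B cross → cell block B.
4. animal B and handler B cross ← cell block A.
5. handler B, handler C, and handler D cross → cell block B.
6. animal A crosses ← cell block A.
7. animal A and animal B cross → cell block B.
8. animal B crosses ← cell block A.
9. animal B, animal C, and animal D cross → cell block B.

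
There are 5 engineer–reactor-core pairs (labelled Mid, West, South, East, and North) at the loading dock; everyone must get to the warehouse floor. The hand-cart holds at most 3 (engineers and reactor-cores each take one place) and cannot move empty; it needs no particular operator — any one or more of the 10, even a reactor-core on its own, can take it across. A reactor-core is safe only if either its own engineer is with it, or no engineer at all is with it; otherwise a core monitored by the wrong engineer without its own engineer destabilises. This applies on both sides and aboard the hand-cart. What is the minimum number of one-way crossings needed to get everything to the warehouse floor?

11

Counting alone: each trip to the warehouse floor takes at most 3 across and each return brings at least 1 back, so after t trips out (and t−1 returns) at most 3t − (t−1) of the 10 are across; that first reaches 10 at t = 5, so at least 9 crossings are needed.
The safety rule pushes this higher. Following every safe sequence of crossings, the most of the 10 that can be at the warehouse floor as the hand-cart arrives there on crossing 9 is 9 — never all 10.
So no plan with fewer than 11 crossings exists, and this one achieves 11:
1. engineer Mid and reactor-core Mid cross → the warehouse floor.
2. engineer Mid crosses ← the loading dock.
3. reactor-core East, reactor-core South, and reactor-core West cross → the warehouse floor.
4. reactor-core Mid crosses ← the loading dock.
5. engineer East, engineer South, and engineer West cross → the warehouse floor.
6. engineer West and reactor-core West cross ← the loading dock.
7. engineer Mid, engineer North, and engineer West cross → the warehouse floor.
8. reactor-core South crosses ← the loading dock.
9. reactor-core Mid and reactor-core West cross → the warehouse floor.
10. reactor-core Mid crosses ← the loading dock.
11. reactor-core Mid, reactor-core North, and reactor-core South cross → the warehouse floor.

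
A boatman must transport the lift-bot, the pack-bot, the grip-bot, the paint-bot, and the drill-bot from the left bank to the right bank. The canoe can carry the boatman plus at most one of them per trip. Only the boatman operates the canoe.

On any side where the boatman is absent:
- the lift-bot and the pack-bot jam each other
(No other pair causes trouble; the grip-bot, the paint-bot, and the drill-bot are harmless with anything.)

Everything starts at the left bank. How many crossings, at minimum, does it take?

9

Counting alone: the boatman can take at most 1 across per trip to the right bank, so moving all 5 needs at least 5 loaded trips out, with a return between consecutive ones — at least 9 crossings.
The plan below uses exactly 9 crossings, so it is optimal:
1. Boatman goes to the right bank with the lift-bot.
2. Boatman goes back to the left bank alone.
3. Boatman goes to the right bank with the grip-bot.
4. Boatman goes back to the left bank alone.
5. Boatman goes to the right bank with the paint-bot.
6. Boatman goes back to the left bank alone.
7. Boatman goes to the right bank with the drill-bot.
8. Boatman goes back to the left bank alone.
9. Boatman goes to the right bank with the pack-bot.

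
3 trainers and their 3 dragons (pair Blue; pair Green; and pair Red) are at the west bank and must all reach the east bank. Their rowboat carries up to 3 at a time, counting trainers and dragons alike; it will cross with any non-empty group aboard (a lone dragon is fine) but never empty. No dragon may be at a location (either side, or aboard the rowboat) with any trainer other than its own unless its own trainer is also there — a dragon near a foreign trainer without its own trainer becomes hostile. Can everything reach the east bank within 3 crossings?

Counting alone: each trip to the east bank takes at most 3 across and each return brings at least 1 back, so after t trips out (and t−1 returns) at most 3t − (t−1) of the 6 are across; that first reaches 6 at t = 3, so at least 5 crossings are needed.
Since 3 < 5, 3 crossings cannot be enough. (The shortest complete plan in fact takes 5:)
1. dragon Blue and trainer Blue cross → the east bank.
2. trainer Blue crosses ← the west bank.
3. trainer Blue, trainer Green, and trainer Red cross → the east bank.
4. dragon Blue crosses ← the west bank.
5. dragon Blue, dragon Green, and dragon Red cross → the east bank.

No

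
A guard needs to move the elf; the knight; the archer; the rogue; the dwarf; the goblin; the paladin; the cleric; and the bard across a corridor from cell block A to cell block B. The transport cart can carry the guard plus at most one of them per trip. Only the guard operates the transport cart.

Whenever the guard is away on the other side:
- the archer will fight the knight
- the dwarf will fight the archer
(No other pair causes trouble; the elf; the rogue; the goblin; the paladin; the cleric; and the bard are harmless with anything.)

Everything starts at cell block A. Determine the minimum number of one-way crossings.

19

Counting alone: the guard can take at most 1 across per trip to cell block B, so moving all 9 needs at least 9 loaded trips out, with a return between consecutive ones — at least 17 crossings.
The safety rule pushes this higher. Following every safe sequence of crossings, the most of the 9 that can be at cell block B as the transport cart arrives there on crossing 17 is 8 — never all 9.
So no plan with fewer than 19 crossings exists, and this one achieves 19:
1. Guard goes to cell block B with the archer.  [cell block A: the bard, the cleric, the dwarf, the elf, the goblin, the knight, the paladin, the rogue | cell block B: the archer]
2. Guard goes back to cell block A alone.  [cell block A: the bard, the cleric, the dwarf, the elf, the goblin, the knight, the paladin, the rogue | cell block B: the archer]
3. Guard goes to cell block B with the elf.  [cell block A: the bard, the cleric, the dwarf, the goblin, the knight, the paladin, the rogue | cell block B: the archer, the elf]
4. Guard goes back to cell block A alone.  [cell block A: the bard, the cleric, the dwarf, the goblin, the knight, the paladin, the rogue | cell block B: the archer, the elf]
5. Guard goes to cell block B with the knight.  [cell block A: the bard, the cleric, the dwarf, the goblin, the paladin, the rogue | cell block B: the archer, the elf, the knight]
6. Guard goes back to cell block A with the archer.  [cell block A: the archer, the bard, the cleric, the dwarf, the goblin, the paladin, the rogue | cell block B: the elf, the knight]
7. Guard goes to cell block B with the dwarf.  [cell block A: the archer, the bard, the cleric, the goblin, the paladin, the rogue | cell block B: the dwarf, the elf, the knight]
8. Guard goes back to cell block A alone.  [cell block A: the archer, the bard, the cleric, the goblin, the paladin, the rogue | cell block B: the dwarf, the elf, the knight]
9. Guard goes to cell block B with the rogue.  [cell block A: the archer, the bard, the cleric, the goblin, the paladin | cell block B: the dwarf, the elf, the knight, the rogue]
10. Guard goes back to cell block A alone.  [cell block A: the archer, the bard, the cleric, the goblin, the paladin | cell block B: the dwarf, the elf, the knight, the rogue]
11. Guard goes to cell block B with the goblin.  [cell block A: the archer, the bard, the cleric, the paladin | cell block B: the dwarf, the elf, the goblin, the knight, the rogue]
12. Guard goes back to cell block A alone.  [cell block A: the archer, the bard, the cleric, the paladin | cell block B: the dwarf, the elf, the goblin, the knight, the rogue]
13. Guard goes to cell block B with the paladin.  [cell block A: the archer, the bard, the cleric | cell block B: the dwarf, the elf, the goblin, the knight, the paladin, the rogue]
14. Guard goes back to cell block A alone.  [cell block A: the archer, the bard, the cleric | cell block B: the dwarf, the elf, the goblin, the knight, the paladin, the rogue]
15. Guard goes to cell block B with the cleric.  [cell block A: the archer, the bard | cell block B: the cleric, the dwarf, the elf, the goblin, the knight, the paladin, the rogue]
16. Guard goes back to cell block A alone.  [cell block A: the archer, the bard | cell block B: the cleric, the dwarf, the elf, the goblin, the knight, the paladin, the rogue]
17. Guard goes to cell block B with the bard.  [cell block A: the archer | cell block B: the bard, the cleric, the dwarf, the elf, the goblin, the knight, the paladin, the rogue]
18. Guard goes back to cell block A alone.  [cell block A: the archer | cell block B: the bard, the cleric, the dwarf, the elf, the goblin, the knight, the paladin, the rogue]
19. Guard goes to cell block B with the archer.  [cell block A: — | cell block B: the archer, the bard, the cleric, the dwarf, the elf, the goblin, the knight, the paladin, the rogue]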